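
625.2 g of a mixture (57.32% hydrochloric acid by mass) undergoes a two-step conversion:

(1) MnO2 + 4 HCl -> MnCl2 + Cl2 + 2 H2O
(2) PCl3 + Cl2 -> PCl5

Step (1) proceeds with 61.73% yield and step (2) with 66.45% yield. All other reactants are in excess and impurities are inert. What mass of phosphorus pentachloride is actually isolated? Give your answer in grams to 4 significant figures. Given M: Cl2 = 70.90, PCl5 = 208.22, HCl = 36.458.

Pure HCl = 625.2 × 0.5732 = 358.36 g.
n(HCl) = 358.36 / 36.458 = 9.8295 mol.
Step 1 (HCl:Cl2 = 4:1): theoretical n(Cl2) = 2.4574 mol; at 61.73% yield, n(Cl2) = 1.5169 mol.
Step 2 (Cl2:PCl5 = 1:1): theoretical n(PCl5) = 1.5169 mol, so theoretical mass = 1.5169 × 208.22 = 315.86 g.
At 66.45% yield, actual mass of PCl5 = 315.86 × 0.6645 = 209.89 g.

209.9 g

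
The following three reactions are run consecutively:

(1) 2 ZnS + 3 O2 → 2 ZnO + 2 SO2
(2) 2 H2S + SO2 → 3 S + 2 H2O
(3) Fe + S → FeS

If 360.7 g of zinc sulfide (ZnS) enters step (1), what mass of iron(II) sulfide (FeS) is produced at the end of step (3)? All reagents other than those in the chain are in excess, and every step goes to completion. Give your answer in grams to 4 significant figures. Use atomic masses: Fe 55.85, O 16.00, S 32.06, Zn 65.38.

M(ZnS) = 65.38 + 32.06 = 97.44 g/mol.
M(FeS) = 55.85 + 32.06 = 87.91 g/mol.
n(ZnS) = 360.7 / 97.44 = 3.7018 mol.
Reaction (1): ZnS→SO2 ratio 2:2 ⇒ n(SO2) = 3.7018 mol.
Reaction (2): SO2→S ratio 1:3 ⇒ n(S) = 11.105 mol.
Reaction (3): S→FeS ratio 1:1 ⇒ n(FeS) = 11.105 mol.
Mass of FeS = 11.105 × 87.91 = 976.27 g.

976.3 g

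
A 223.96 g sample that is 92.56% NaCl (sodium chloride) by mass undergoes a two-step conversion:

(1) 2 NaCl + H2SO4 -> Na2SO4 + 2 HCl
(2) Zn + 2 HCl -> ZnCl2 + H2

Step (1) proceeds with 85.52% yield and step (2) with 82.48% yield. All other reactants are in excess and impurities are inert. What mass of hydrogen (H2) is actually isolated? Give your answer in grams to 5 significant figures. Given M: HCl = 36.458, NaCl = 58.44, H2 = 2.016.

Pure NaCl = 223.96 × 0.9256 = 207.297 g.
n(NaCl) = 207.297 / 58.44 = 3.54718 mol.
Step 1 (NaCl:HCl = 2:2): theoretical n(HCl) = 3.54718 mol; at 85.52% yield, n(HCl) = 3.03355 mol.
Step 2 (HCl:H2 = 2:1): theoretical n(H2) = 1.51678 mol, so theoretical mass = 1.51678 × 2.016 = 3.05782 g.
At 82.48% yield, actual mass of H2 = 3.05782 × 0.8248 = 2.52209 g.

2.5221 g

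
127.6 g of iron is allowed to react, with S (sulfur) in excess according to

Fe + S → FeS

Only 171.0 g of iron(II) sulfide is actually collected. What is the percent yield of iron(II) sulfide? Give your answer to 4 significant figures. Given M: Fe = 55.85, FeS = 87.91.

85.14 %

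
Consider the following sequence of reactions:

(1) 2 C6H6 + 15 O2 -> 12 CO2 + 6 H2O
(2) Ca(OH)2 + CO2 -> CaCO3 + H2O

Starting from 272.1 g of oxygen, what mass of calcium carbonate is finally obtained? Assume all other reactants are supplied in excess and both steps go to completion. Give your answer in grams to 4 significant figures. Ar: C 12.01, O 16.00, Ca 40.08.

680.9 g

M(O2) = 2(16.00) = 32.00 g/mol.
M(CaCO3) = 40.08 + 12.01 + 3(16.00) = 100.09 g/mol.
n(O2) = 272.10 / 32.00 = 8.5031 mol.
Step 1 gives a 15:12 ratio of O2 to CO2, so n(CO2) = 6.8025 mol.
In step 2 the CO2:CaCO3 ratio is 1:1, so n(CaCO3) = 6.8025 mol.
Mass of CaCO3 = 6.8025 × 100.09 = 680.86 g.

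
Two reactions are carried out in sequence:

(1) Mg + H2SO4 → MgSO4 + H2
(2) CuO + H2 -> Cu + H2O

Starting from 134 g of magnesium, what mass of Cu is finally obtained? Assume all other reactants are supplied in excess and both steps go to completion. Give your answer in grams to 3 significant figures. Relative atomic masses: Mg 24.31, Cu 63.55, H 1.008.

M(Mg) = 24.31 g/mol.
M(Cu) = 63.55 g/mol.
n(Mg) = 134.0 / 24.31 = 5.512 mol.
Step 1 gives a 1:1 ratio of Mg to H2, so n(H2) = 5.512 mol.
In step 2 the H2:Cu ratio is 1:1, so n(Cu) = 5.512 mol.
Mass of Cu = 5.512 × 63.55 = 350.3 g.

350 g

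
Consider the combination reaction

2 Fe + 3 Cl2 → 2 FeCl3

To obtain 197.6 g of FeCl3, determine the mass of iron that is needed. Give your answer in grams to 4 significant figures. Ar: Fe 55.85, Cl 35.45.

M(FeCl3) = 55.85 + 3(35.45) = 162.20 g/mol.
M(Fe) = 55.85 g/mol.
n(FeCl3) = 197.60 g / 162.20 g/mol = 1.2182 mol.
From the equation the FeCl3:Fe mole ratio is 2:2, so n(Fe) = 1.2182 × 2/2 = 1.2182 mol.
Mass of Fe = 1.2182 mol × 55.85 g/mol = 68.039 g.

68.04 g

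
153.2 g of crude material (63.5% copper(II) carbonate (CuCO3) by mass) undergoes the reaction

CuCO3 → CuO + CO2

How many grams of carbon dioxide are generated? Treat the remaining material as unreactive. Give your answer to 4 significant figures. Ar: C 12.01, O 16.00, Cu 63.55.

34.65 g

Mass of pure CuCO3 = 153.2 g × 0.635 = 97.282 g.
M(CuCO3) = 63.55 + 12.01 + 3(16.00) = 123.56 g/mol.
M(CO2) = 12.01 + 2(16.00) = 44.01 g/mol.
n(CuCO3) = 97.282 g / 123.56 g/mol = 0.78733 mol.
From the equation the CuCO3:CO2 mole ratio is 1:1, so n(CO2) = 0.78733 × 1/1 = 0.78733 mol.
Mass of CO2 = 0.78733 mol × 44.01 g/mol = 34.650 g.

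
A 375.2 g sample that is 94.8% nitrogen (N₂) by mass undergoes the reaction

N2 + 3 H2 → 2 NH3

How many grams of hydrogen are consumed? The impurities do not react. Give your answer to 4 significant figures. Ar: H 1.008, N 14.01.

76.77 g

Mass of pure N2 = 375.2 g × 0.948 = 355.69 g.
M(N2) = 2(14.01) = 28.02 g/mol.
M(H2) = 2(1.008) = 2.016 g/mol.
n(N2) = 355.69 g / 28.02 g/mol = 12.694 mol.
From the equation the N2:H2 mole ratio is 1:3, so n(H2) = 12.694 × 3/1 = 38.082 mol.
Mass of H2 = 38.082 mol × 2.016 g/mol = 76.774 g.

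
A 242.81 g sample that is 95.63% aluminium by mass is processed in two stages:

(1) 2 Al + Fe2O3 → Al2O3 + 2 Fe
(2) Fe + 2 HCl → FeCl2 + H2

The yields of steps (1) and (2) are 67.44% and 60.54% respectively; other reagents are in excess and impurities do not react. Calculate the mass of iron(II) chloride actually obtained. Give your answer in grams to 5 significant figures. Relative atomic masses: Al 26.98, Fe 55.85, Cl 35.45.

445.38 g

Pure Al = 242.81 × 0.9563 = 232.199 g.
M(Al) = 26.98 g/mol.
M(FeCl2) = 55.85 + 2(35.45) = 126.75 g/mol.
n(Al) = 232.199 / 26.98 = 8.60635 mol.
Step 1 (Al:Fe = 2:2): theoretical n(Fe) = 8.60635 mol; at 67.44% yield, n(Fe) = 5.80412 mol.
Step 2 (Fe:FeCl2 = 1:1): theoretical n(FeCl2) = 5.80412 mol, so theoretical mass = 5.80412 × 126.75 = 735.672 g.
At 60.54% yield, actual mass of FeCl2 = 735.672 × 0.6054 = 445.376 g.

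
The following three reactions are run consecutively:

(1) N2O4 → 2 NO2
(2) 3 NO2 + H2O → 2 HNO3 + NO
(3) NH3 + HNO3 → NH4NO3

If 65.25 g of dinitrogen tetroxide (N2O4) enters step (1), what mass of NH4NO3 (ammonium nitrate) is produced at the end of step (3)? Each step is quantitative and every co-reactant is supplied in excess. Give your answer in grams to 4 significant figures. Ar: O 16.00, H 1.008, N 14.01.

M(N2O4) = 2(14.01) + 4(16.00) = 92.02 g/mol.
M(NH4NO3) = 2(14.01) + 4(1.008) + 3(16.00) = 80.052 g/mol.
n(N2O4) = 65.25 / 92.02 = 0.70908 mol.
Reaction (1): N2O4→NO2 ratio 1:2 ⇒ n(NO2) = 1.4182 mol.
Reaction (2): NO2→HNO3 ratio 3:2 ⇒ n(HNO3) = 0.94545 mol.
Reaction (3): HNO3→NH4NO3 ratio 1:1 ⇒ n(NH4NO3) = 0.94545 mol.
Mass of NH4NO3 = 0.94545 × 80.052 = 75.685 g.

75.68 g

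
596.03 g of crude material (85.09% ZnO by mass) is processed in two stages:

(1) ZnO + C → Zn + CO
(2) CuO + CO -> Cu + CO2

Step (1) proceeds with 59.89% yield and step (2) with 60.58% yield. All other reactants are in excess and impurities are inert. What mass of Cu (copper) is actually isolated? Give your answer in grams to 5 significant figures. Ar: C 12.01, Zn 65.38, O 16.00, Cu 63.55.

143.69 g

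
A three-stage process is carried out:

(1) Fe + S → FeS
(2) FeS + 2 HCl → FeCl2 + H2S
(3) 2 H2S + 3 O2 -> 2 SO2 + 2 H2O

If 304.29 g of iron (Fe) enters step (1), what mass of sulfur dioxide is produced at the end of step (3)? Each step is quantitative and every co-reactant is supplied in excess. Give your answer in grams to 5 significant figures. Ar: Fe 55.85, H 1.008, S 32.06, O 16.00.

349.02 g

M(Fe) = 55.85 g/mol.
M(SO2) = 32.06 + 2(16.00) = 64.06 g/mol.
n(Fe) = 304.29 / 55.85 = 5.44834 mol.
Reaction (1): Fe→FeS ratio 1:1 ⇒ n(FeS) = 5.44834 mol.
Reaction (2): FeS→H2S ratio 1:1 ⇒ n(H2S) = 5.44834 mol.
Reaction (3): H2S→SO2 ratio 2:2 ⇒ n(SO2) = 5.44834 mol.
Mass of SO2 = 5.44834 × 64.06 = 349.021 g.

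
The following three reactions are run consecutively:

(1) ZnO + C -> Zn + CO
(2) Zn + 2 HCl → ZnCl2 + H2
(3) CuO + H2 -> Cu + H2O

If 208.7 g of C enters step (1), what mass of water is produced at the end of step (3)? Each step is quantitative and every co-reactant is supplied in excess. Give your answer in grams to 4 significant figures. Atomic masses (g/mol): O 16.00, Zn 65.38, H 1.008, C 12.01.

M(C) = 12.01 g/mol.
M(H2O) = 2(1.008) + 16.00 = 18.016 g/mol.
n(C) = 208.7 / 12.01 = 17.377 mol.
Reaction (1): C→Zn ratio 1:1 ⇒ n(Zn) = 17.377 mol.
Reaction (2): Zn→H2 ratio 1:1 ⇒ n(H2) = 17.377 mol.
Reaction (3): H2→H2O ratio 1:1 ⇒ n(H2O) = 17.377 mol.
Mass of H2O = 17.377 × 18.016 = 313.07 g.

313.1 g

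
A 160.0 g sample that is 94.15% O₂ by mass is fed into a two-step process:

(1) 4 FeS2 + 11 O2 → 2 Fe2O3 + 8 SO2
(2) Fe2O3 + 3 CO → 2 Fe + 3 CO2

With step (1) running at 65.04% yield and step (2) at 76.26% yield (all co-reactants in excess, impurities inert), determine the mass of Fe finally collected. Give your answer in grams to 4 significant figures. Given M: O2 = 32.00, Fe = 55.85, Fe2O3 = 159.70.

47.42 g

Pure O2 = 160.0 × 0.9415 = 150.64 g.
n(O2) = 150.64 / 32.00 = 4.7075 mol.
Step 1 (O2:Fe2O3 = 11:2): theoretical n(Fe2O3) = 0.85591 mol; at 65.04% yield, n(Fe2O3) = 0.55668 mol.
Step 2 (Fe2O3:Fe = 1:2): theoretical n(Fe) = 1.1134 mol, so theoretical mass = 1.1134 × 55.85 = 62.182 g.
At 76.26% yield, actual mass of Fe = 62.182 × 0.7626 = 47.420 g.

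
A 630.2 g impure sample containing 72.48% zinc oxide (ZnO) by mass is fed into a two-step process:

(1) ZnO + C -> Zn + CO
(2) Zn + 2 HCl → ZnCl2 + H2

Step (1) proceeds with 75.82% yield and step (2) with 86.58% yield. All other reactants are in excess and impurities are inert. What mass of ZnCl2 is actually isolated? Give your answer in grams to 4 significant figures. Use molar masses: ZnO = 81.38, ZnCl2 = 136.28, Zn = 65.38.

Pure ZnO = 630.2 × 0.7248 = 456.77 g.
n(ZnO) = 456.77 / 81.38 = 5.6128 mol.
Step 1 (ZnO:Zn = 1:1): theoretical n(Zn) = 5.6128 mol; at 75.82% yield, n(Zn) = 4.2556 mol.
Step 2 (Zn:ZnCl2 = 1:1): theoretical n(ZnCl2) = 4.2556 mol, so theoretical mass = 4.2556 × 136.28 = 579.96 g.
At 86.58% yield, actual mass of ZnCl2 = 579.96 × 0.8658 = 502.13 g.

502.1 g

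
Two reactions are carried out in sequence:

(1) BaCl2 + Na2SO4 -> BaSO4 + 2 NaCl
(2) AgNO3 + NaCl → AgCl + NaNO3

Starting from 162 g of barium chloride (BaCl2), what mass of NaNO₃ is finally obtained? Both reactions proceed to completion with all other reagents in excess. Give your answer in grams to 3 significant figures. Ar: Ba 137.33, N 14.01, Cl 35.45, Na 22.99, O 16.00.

132 g

M(BaCl2) = 137.33 + 2(35.45) = 208.23 g/mol.
M(NaNO3) = 22.99 + 14.01 + 3(16.00) = 85.00 g/mol.
n(BaCl2) = 162.0 / 208.23 = 0.7780 mol.
Step 1 gives a 1:2 ratio of BaCl2 to NaCl, so n(NaCl) = 1.556 mol.
In step 2 the NaCl:NaNO3 ratio is 1:1, so n(NaNO3) = 1.556 mol.
Mass of NaNO3 = 1.556 × 85.00 = 132.3 g.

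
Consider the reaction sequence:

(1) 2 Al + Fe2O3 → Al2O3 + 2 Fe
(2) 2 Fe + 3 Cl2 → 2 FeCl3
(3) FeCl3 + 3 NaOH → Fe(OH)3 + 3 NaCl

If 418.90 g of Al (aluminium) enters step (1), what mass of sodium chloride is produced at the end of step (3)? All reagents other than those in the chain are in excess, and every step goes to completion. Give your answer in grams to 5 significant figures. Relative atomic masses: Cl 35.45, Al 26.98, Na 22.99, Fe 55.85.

2722.1 g

M(Al) = 26.98 g/mol.
M(NaCl) = 22.99 + 35.45 = 58.44 g/mol.
n(Al) = 418.90 / 26.98 = 15.5263 mol.
Reaction (1): Al→Fe ratio 2:2 ⇒ n(Fe) = 15.5263 mol.
Reaction (2): Fe→FeCl3 ratio 2:2 ⇒ n(FeCl3) = 15.5263 mol.
Reaction (3): FeCl3→NaCl ratio 1:3 ⇒ n(NaCl) = 46.5789 mol.
Mass of NaCl = 46.5789 × 58.44 = 2722.07 g.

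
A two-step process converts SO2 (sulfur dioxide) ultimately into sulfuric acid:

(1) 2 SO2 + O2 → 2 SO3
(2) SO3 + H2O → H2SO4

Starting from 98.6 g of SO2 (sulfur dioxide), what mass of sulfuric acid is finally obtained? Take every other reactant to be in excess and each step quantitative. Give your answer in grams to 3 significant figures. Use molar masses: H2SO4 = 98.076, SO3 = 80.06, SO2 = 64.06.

n(SO2) = 98.60 / 64.06 = 1.539 mol.
Step 1 gives a 2:2 ratio of SO2 to SO3, so n(SO3) = 1.539 mol.
In step 2 the SO3:H2SO4 ratio is 1:1, so n(H2SO4) = 1.539 mol.
Mass of H2SO4 = 1.539 × 98.076 = 151.0 g.

151 g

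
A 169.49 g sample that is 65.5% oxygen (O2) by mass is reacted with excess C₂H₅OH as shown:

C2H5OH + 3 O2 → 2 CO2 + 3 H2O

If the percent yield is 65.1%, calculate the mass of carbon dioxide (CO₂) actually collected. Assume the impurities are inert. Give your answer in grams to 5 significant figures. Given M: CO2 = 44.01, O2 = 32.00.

66.264 g

Pure O2 available = 169.49 g × 0.655 = 111.016 g.
n(O2) = 111.016 g / 32.00 g/mol = 3.46925 mol.
From the equation the O2:CO2 mole ratio is 3:2, so n(CO2) = 3.46925 × 2/3 = 2.31283 mol.
Mass of CO2 = 2.31283 mol × 44.01 g/mol = 101.788 g.
Actual mass collected = 101.788 g × 0.651 = 66.2638 g.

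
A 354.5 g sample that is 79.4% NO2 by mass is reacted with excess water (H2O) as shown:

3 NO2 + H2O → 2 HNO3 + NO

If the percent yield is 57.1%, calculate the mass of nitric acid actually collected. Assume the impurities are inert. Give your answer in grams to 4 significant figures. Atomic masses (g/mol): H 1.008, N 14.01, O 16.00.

Pure NO2 available = 354.5 g × 0.794 = 281.47 g.
M(NO2) = 14.01 + 2(16.00) = 46.01 g/mol.
M(HNO3) = 1.008 + 14.01 + 3(16.00) = 63.018 g/mol.
n(NO2) = 281.47 g / 46.01 g/mol = 6.1176 mol.
From the equation the NO2:HNO3 mole ratio is 3:2, so n(HNO3) = 6.1176 × 2/3 = 4.0784 mol.
Mass of HNO3 = 4.0784 mol × 63.018 g/mol = 257.01 g.
Actual mass collected = 257.01 g × 0.571 = 146.76 g.

146.8 g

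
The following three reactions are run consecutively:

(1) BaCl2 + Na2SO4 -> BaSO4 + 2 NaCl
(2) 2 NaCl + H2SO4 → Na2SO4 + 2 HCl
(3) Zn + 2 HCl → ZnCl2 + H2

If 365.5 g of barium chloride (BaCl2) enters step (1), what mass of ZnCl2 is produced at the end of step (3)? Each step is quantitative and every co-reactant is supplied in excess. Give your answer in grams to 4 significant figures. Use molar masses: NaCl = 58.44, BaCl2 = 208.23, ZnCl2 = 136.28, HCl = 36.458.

n(BaCl2) = 365.5 / 208.23 = 1.7553 mol.
Reaction (1): BaCl2→NaCl ratio 1:2 ⇒ n(NaCl) = 3.5105 mol.
Reaction (2): NaCl→HCl ratio 2:2 ⇒ n(HCl) = 3.5105 mol.
Reaction (3): HCl→ZnCl2 ratio 2:1 ⇒ n(ZnCl2) = 1.7553 mol.
Mass of ZnCl2 = 1.7553 × 136.28 = 239.21 g.

239.2 g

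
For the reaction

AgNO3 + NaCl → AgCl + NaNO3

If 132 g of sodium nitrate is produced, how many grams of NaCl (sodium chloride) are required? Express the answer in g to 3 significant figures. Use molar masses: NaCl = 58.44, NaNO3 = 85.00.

n(NaNO3) = 132.0 g / 85.00 g/mol = 1.553 mol.
From the equation the NaNO3:NaCl mole ratio is 1:1, so n(NaCl) = 1.553 × 1/1 = 1.553 mol.
Mass of NaCl = 1.553 mol × 58.44 g/mol = 90.75 g.

90.8 g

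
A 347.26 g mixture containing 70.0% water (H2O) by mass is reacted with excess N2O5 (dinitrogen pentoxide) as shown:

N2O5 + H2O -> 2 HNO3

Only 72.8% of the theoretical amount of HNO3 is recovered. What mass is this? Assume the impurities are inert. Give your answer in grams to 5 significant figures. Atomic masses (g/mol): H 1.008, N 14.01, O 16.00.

Pure H2O available = 347.26 g × 0.700 = 243.082 g.
M(H2O) = 2(1.008) + 16.00 = 18.016 g/mol.
M(HNO3) = 1.008 + 14.01 + 3(16.00) = 63.018 g/mol.
n(H2O) = 243.082 g / 18.016 g/mol = 13.4926 mol.
From the equation the H2O:HNO3 mole ratio is 1:2, so n(HNO3) = 13.4926 × 2/1 = 26.9851 mol.
Mass of HNO3 = 26.9851 mol × 63.018 g/mol = 1700.55 g.
Actual mass collected = 1700.55 g × 0.728 = 1238.00 g.

1238.0 g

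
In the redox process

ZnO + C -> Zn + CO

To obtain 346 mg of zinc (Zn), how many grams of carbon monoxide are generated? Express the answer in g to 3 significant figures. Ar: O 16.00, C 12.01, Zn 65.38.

M(Zn) = 65.38 g/mol.
M(CO) = 12.01 + 16.00 = 28.01 g/mol.
Convert: 346 mg = 0.3460 g.
n(Zn) = 0.3460 g / 65.38 g/mol = 0.005292 mol.
From the equation the Zn:CO mole ratio is 1:1, so n(CO) = 0.005292 × 1/1 = 0.005292 mol.
Mass of CO = 0.005292 mol × 28.01 g/mol = 0.1482 g.

0.148 g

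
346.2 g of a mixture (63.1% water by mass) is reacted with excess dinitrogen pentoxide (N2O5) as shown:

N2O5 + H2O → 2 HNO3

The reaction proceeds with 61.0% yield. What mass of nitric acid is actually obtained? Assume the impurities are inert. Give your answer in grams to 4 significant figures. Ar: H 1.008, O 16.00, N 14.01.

932.2 g

Pure H2O available = 346.2 g × 0.631 = 218.45 g.
M(H2O) = 2(1.008) + 16.00 = 18.016 g/mol.
M(HNO3) = 1.008 + 14.01 + 3(16.00) = 63.018 g/mol.
n(H2O) = 218.45 g / 18.016 g/mol = 12.125 mol.
From the equation the H2O:HNO3 mole ratio is 1:2, so n(HNO3) = 12.125 × 2/1 = 24.251 mol.
Mass of HNO3 = 24.251 mol × 63.018 g/mol = 1528.2 g.
Actual mass collected = 1528.2 g × 0.610 = 932.23 g.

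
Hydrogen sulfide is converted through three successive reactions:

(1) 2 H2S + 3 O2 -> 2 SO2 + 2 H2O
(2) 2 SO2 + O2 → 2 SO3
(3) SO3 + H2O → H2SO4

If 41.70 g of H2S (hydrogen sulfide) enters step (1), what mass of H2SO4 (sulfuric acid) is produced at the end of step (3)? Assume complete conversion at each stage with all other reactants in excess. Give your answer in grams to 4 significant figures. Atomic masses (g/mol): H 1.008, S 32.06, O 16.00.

M(H2S) = 2(1.008) + 32.06 = 34.076 g/mol.
M(H2SO4) = 2(1.008) + 32.06 + 4(16.00) = 98.076 g/mol.
n(H2S) = 41.70 / 34.076 = 1.2237 mol.
Reaction (1): H2S→SO2 ratio 2:2 ⇒ n(SO2) = 1.2237 mol.
Reaction (2): SO2→SO3 ratio 2:2 ⇒ n(SO3) = 1.2237 mol.
Reaction (3): SO3→H2SO4 ratio 1:1 ⇒ n(H2SO4) = 1.2237 mol.
Mass of H2SO4 = 1.2237 × 98.076 = 120.02 g.

120.0 g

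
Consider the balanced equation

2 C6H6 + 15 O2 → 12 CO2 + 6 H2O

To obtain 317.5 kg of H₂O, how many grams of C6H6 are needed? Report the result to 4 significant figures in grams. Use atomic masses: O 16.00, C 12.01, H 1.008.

458800 g

M(H2O) = 2(1.008) + 16.00 = 18.016 g/mol.
M(C6H6) = 6(12.01) + 6(1.008) = 78.108 g/mol.
Convert: 317.5 kg = 317500 g.
n(H2O) = 317500 g / 18.016 g/mol = 17623 mol.
From the equation the H2O:C6H6 mole ratio is 6:2, so n(C6H6) = 17623 × 2/6 = 5874.4 mol.
Mass of C6H6 = 5874.4 mol × 78.108 g/mol = 458840 g.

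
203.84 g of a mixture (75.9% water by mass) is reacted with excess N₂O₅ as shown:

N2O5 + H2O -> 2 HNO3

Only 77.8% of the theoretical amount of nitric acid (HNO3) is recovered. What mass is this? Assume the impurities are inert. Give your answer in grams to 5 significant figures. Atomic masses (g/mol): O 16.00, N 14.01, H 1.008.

Pure H2O available = 203.84 g × 0.759 = 154.715 g.
M(H2O) = 2(1.008) + 16.00 = 18.016 g/mol.
M(HNO3) = 1.008 + 14.01 + 3(16.00) = 63.018 g/mol.
n(H2O) = 154.715 g / 18.016 g/mol = 8.58762 mol.
From the equation the H2O:HNO3 mole ratio is 1:2, so n(HNO3) = 8.58762 × 2/1 = 17.1752 mol.
Mass of HNO3 = 17.1752 mol × 63.018 g/mol = 1082.35 g.
Actual mass collected = 1082.35 g × 0.778 = 842.068 g.

842.07 g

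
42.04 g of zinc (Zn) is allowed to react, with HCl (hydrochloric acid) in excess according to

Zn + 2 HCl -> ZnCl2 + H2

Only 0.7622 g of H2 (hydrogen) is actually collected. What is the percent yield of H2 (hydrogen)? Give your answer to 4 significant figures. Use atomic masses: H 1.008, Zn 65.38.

58.80 %

M(Zn) = 65.38 g/mol.
M(H2) = 2(1.008) = 2.016 g/mol.
n(Zn) = 42.040 g / 65.38 g/mol = 0.64301 mol.
From the equation the Zn:H2 mole ratio is 1:1, so n(H2) = 0.64301 × 1/1 = 0.64301 mol.
Mass of H2 = 0.64301 mol × 2.016 g/mol = 1.2963 g.
This is the theoretical yield. Percent yield = 0.7622 g / 1.2963 g × 100% = 58.798%.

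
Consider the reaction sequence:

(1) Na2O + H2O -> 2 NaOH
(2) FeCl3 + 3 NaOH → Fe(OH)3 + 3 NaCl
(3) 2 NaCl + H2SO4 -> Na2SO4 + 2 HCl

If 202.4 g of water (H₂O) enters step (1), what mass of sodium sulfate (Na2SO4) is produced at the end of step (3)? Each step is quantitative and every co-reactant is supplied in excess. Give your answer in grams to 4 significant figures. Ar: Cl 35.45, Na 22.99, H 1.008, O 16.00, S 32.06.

M(H2O) = 2(1.008) + 16.00 = 18.016 g/mol.
M(Na2SO4) = 2(22.99) + 32.06 + 4(16.00) = 142.04 g/mol.
n(H2O) = 202.4 / 18.016 = 11.234 mol.
Reaction (1): H2O→NaOH ratio 1:2 ⇒ n(NaOH) = 22.469 mol.
Reaction (2): NaOH→NaCl ratio 3:3 ⇒ n(NaCl) = 22.469 mol.
Reaction (3): NaCl→Na2SO4 ratio 2:1 ⇒ n(Na2SO4) = 11.234 mol.
Mass of Na2SO4 = 11.234 × 142.04 = 1595.7 g.

1596 g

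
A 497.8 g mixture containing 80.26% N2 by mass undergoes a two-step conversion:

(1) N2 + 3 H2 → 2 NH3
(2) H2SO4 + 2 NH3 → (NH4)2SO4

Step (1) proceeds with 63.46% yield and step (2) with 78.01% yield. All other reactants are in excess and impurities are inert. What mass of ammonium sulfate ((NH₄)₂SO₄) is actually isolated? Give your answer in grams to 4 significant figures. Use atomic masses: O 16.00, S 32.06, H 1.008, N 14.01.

Pure N2 = 497.8 × 0.8026 = 399.53 g.
M(N2) = 2(14.01) = 28.02 g/mol.
M((NH4)2SO4) = 2(14.01) + 8(1.008) + 32.06 + 4(16.00) = 132.144 g/mol.
n(N2) = 399.53 / 28.02 = 14.259 mol.
Step 1 (N2:NH3 = 1:2): theoretical n(NH3) = 28.518 mol; at 63.46% yield, n(NH3) = 18.097 mol.
Step 2 (NH3:(NH4)2SO4 = 2:1): theoretical n((NH4)2SO4) = 9.0487 mol, so theoretical mass = 9.0487 × 132.144 = 1195.7 g.
At 78.01% yield, actual mass of (NH4)2SO4 = 1195.7 × 0.7801 = 932.79 g.

932.8 g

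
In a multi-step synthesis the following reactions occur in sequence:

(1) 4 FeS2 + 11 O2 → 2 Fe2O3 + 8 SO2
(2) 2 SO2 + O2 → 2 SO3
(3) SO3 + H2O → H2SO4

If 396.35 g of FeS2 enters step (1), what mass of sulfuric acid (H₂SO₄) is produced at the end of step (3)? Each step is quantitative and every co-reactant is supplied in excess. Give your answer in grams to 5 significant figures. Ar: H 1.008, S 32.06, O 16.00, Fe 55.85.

M(FeS2) = 55.85 + 2(32.06) = 119.97 g/mol.
M(H2SO4) = 2(1.008) + 32.06 + 4(16.00) = 98.076 g/mol.
n(FeS2) = 396.35 / 119.97 = 3.30374 mol.
Reaction (1): FeS2→SO2 ratio 4:8 ⇒ n(SO2) = 6.60749 mol.
Reaction (2): SO2→SO3 ratio 2:2 ⇒ n(SO3) = 6.60749 mol.
Reaction (3): SO3→H2SO4 ratio 1:1 ⇒ n(H2SO4) = 6.60749 mol.
Mass of H2SO4 = 6.60749 × 98.076 = 648.036 g.

648.04 g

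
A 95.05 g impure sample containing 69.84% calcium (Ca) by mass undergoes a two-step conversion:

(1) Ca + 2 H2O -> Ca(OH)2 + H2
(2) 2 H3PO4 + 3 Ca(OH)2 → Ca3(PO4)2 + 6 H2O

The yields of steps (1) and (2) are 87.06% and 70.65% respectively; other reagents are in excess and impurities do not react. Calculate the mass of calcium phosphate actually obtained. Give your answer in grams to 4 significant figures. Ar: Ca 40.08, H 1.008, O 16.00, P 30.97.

Pure Ca = 95.05 × 0.6984 = 66.383 g.
M(Ca) = 40.08 g/mol.
M(Ca3(PO4)2) = 3(40.08) + 2(30.97) + 8(16.00) = 310.18 g/mol.
n(Ca) = 66.383 / 40.08 = 1.6563 mol.
Step 1 (Ca:Ca(OH)2 = 1:1): theoretical n(Ca(OH)2) = 1.6563 mol; at 87.06% yield, n(Ca(OH)2) = 1.4419 mol.
Step 2 (Ca(OH)2:Ca3(PO4)2 = 3:1): theoretical n(Ca3(PO4)2) = 0.48065 mol, so theoretical mass = 0.48065 × 310.18 = 149.09 g.
At 70.65% yield, actual mass of Ca3(PO4)2 = 149.09 × 0.7065 = 105.33 g.

105.3 g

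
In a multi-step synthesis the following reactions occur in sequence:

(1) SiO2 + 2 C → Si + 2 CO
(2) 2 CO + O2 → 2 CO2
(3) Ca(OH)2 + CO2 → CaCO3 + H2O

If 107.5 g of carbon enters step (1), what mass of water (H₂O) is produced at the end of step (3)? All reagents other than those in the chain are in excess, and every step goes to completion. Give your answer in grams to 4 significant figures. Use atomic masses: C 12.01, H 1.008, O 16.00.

M(C) = 12.01 g/mol.
M(H2O) = 2(1.008) + 16.00 = 18.016 g/mol.
n(C) = 107.5 / 12.01 = 8.9509 mol.
Reaction (1): C→CO ratio 2:2 ⇒ n(CO) = 8.9509 mol.
Reaction (2): CO→CO2 ratio 2:2 ⇒ n(CO2) = 8.9509 mol.
Reaction (3): CO2→H2O ratio 1:1 ⇒ n(H2O) = 8.9509 mol.
Mass of H2O = 8.9509 × 18.016 = 161.26 g.

161.3 g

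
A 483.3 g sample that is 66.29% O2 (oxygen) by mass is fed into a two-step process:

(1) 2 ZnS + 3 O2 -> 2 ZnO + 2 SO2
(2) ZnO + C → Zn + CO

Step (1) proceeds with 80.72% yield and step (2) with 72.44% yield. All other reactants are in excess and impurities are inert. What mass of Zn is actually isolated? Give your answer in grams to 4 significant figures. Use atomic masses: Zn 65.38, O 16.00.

Pure O2 = 483.3 × 0.6629 = 320.38 g.
M(O2) = 2(16.00) = 32.00 g/mol.
M(Zn) = 65.38 g/mol.
n(O2) = 320.38 / 32.00 = 10.012 mol.
Step 1 (O2:ZnO = 3:2): theoretical n(ZnO) = 6.6746 mol; at 80.72% yield, n(ZnO) = 5.3877 mol.
Step 2 (ZnO:Zn = 1:1): theoretical n(Zn) = 5.3877 mol, so theoretical mass = 5.3877 × 65.38 = 352.25 g.
At 72.44% yield, actual mass of Zn = 352.25 × 0.7244 = 255.17 g.

255.2 g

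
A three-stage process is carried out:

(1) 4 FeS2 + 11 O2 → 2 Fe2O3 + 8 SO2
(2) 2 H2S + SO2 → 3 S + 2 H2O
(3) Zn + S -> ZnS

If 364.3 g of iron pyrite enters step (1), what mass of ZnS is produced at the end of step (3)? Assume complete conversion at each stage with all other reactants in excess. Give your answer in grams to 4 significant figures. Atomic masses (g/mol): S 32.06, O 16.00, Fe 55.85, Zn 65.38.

M(FeS2) = 55.85 + 2(32.06) = 119.97 g/mol.
M(ZnS) = 65.38 + 32.06 = 97.44 g/mol.
n(FeS2) = 364.3 / 119.97 = 3.0366 mol.
Reaction (1): FeS2→SO2 ratio 4:8 ⇒ n(SO2) = 6.0732 mol.
Reaction (2): SO2→S ratio 1:3 ⇒ n(S) = 18.220 mol.
Reaction (3): S→ZnS ratio 1:1 ⇒ n(ZnS) = 18.220 mol.
Mass of ZnS = 18.220 × 97.44 = 1775.3 g.

1775 g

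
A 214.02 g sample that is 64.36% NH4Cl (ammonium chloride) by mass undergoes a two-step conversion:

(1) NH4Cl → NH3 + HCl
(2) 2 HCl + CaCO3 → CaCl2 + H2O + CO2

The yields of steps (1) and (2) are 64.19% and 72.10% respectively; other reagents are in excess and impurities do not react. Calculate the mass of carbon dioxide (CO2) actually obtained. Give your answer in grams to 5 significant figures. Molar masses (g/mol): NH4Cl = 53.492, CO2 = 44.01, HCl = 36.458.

26.224 g

Pure NH4Cl = 214.02 × 0.6436 = 137.743 g.
n(NH4Cl) = 137.743 / 53.492 = 2.57503 mol.
Step 1 (NH4Cl:HCl = 1:1): theoretical n(HCl) = 2.57503 mol; at 64.19% yield, n(HCl) = 1.65291 mol.
Step 2 (HCl:CO2 = 2:1): theoretical n(CO2) = 0.826454 mol, so theoretical mass = 0.826454 × 44.01 = 36.3723 g.
At 72.10% yield, actual mass of CO2 = 36.3723 × 0.7210 = 26.2244 g.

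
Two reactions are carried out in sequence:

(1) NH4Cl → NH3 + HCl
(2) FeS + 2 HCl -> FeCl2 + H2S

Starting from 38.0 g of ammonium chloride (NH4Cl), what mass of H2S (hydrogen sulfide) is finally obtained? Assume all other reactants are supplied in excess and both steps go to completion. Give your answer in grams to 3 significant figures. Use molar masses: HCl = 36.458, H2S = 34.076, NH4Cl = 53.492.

n(NH4Cl) = 38.00 / 53.492 = 0.7104 mol.
Step 1 gives a 1:1 ratio of NH4Cl to HCl, so n(HCl) = 0.7104 mol.
In step 2 the HCl:H2S ratio is 2:1, so n(H2S) = 0.3552 mol.
Mass of H2S = 0.3552 × 34.076 = 12.10 g.

12.1 g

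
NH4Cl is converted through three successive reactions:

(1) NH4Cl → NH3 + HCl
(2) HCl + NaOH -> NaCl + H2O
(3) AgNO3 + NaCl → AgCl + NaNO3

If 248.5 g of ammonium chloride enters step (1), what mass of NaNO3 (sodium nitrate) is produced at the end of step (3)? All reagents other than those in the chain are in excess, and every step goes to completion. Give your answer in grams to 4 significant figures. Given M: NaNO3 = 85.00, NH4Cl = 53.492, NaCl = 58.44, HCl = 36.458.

394.9 g

n(NH4Cl) = 248.5 / 53.492 = 4.6456 mol.
Reaction (1): NH4Cl→HCl ratio 1:1 ⇒ n(HCl) = 4.6456 mol.
Reaction (2): HCl→NaCl ratio 1:1 ⇒ n(NaCl) = 4.6456 mol.
Reaction (3): NaCl→NaNO3 ratio 1:1 ⇒ n(NaNO3) = 4.6456 mol.
Mass of NaNO3 = 4.6456 × 85.00 = 394.87 g.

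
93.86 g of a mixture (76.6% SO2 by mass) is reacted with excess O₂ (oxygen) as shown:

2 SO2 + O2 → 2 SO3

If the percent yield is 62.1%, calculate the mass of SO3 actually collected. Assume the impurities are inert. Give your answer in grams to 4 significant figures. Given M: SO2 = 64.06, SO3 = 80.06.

Pure SO2 available = 93.86 g × 0.766 = 71.897 g.
n(SO2) = 71.897 g / 64.06 g/mol = 1.1223 mol.
From the equation the SO2:SO3 mole ratio is 2:2, so n(SO3) = 1.1223 × 2/2 = 1.1223 mol.
Mass of SO3 = 1.1223 mol × 80.06 g/mol = 89.854 g.
Actual mass collected = 89.854 g × 0.621 = 55.799 g.

55.80 g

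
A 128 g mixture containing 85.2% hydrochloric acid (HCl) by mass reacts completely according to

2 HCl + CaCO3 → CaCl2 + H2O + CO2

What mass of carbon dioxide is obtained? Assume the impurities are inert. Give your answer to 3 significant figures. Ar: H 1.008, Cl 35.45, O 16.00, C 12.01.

65.8 g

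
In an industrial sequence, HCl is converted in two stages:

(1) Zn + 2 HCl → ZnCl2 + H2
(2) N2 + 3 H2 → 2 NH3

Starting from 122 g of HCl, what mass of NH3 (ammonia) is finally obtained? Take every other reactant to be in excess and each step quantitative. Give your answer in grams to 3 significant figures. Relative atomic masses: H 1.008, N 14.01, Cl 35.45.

M(HCl) = 1.008 + 35.45 = 36.458 g/mol.
M(NH3) = 14.01 + 3(1.008) = 17.034 g/mol.
n(HCl) = 122.0 / 36.458 = 3.346 mol.
Step 1 gives a 2:1 ratio of HCl to H2, so n(H2) = 1.673 mol.
In step 2 the H2:NH3 ratio is 3:2, so n(NH3) = 1.115 mol.
Mass of NH3 = 1.115 × 17.034 = 19.00 g.

19.0 g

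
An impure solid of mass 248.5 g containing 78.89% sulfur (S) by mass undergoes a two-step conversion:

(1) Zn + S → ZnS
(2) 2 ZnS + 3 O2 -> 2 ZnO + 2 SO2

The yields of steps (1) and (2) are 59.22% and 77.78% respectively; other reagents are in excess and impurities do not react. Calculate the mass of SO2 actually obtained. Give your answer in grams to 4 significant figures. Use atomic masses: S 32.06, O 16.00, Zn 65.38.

180.4 g

Pure S = 248.5 × 0.7889 = 196.04 g.
M(S) = 32.06 g/mol.
M(SO2) = 32.06 + 2(16.00) = 64.06 g/mol.
n(S) = 196.04 / 32.06 = 6.1148 mol.
Step 1 (S:ZnS = 1:1): theoretical n(ZnS) = 6.1148 mol; at 59.22% yield, n(ZnS) = 3.6212 mol.
Step 2 (ZnS:SO2 = 2:2): theoretical n(SO2) = 3.6212 mol, so theoretical mass = 3.6212 × 64.06 = 231.97 g.
At 77.78% yield, actual mass of SO2 = 231.97 × 0.7778 = 180.43 g.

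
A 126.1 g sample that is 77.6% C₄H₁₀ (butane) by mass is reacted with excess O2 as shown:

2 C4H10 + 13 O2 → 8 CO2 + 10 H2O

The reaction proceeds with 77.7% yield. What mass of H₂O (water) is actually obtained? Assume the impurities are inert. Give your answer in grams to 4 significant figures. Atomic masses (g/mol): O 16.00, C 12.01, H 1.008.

117.8 g

Pure C4H10 available = 126.1 g × 0.776 = 97.854 g.
M(C4H10) = 4(12.01) + 10(1.008) = 58.12 g/mol.
M(H2O) = 2(1.008) + 16.00 = 18.016 g/mol.
n(C4H10) = 97.854 g / 58.12 g/mol = 1.6836 mol.
From the equation the C4H10:H2O mole ratio is 2:10, so n(H2O) = 1.6836 × 10/2 = 8.4182 mol.
Mass of H2O = 8.4182 mol × 18.016 g/mol = 151.66 g.
Actual mass collected = 151.66 g × 0.777 = 117.84 g.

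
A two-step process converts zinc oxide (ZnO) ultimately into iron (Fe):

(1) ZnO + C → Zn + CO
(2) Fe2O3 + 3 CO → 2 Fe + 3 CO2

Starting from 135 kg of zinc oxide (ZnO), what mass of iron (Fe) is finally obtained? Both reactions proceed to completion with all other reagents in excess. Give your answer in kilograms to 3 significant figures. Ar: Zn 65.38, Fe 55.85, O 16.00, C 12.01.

M(ZnO) = 65.38 + 16.00 = 81.38 g/mol.
M(Fe) = 55.85 g/mol.
135 kg = 135000 g.
n(ZnO) = 135000 / 81.38 = 1659 mol.
Step 1 gives a 1:1 ratio of ZnO to CO, so n(CO) = 1659 mol.
In step 2 the CO:Fe ratio is 3:2, so n(Fe) = 1106 mol.
Mass of Fe = 1106 × 55.85 = 61770 g = 61.8 kg.

61.8 kg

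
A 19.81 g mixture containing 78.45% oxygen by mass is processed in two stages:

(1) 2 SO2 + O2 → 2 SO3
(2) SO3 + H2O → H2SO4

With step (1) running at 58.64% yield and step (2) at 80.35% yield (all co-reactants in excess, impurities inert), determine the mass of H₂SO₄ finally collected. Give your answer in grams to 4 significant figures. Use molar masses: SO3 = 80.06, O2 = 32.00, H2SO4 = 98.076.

44.88 g

Pure O2 = 19.81 × 0.7845 = 15.541 g.
n(O2) = 15.541 / 32.00 = 0.48565 mol.
Step 1 (O2:SO3 = 1:2): theoretical n(SO3) = 0.97131 mol; at 58.64% yield, n(SO3) = 0.56958 mol.
Step 2 (SO3:H2SO4 = 1:1): theoretical n(H2SO4) = 0.56958 mol, so theoretical mass = 0.56958 × 98.076 = 55.862 g.
At 80.35% yield, actual mass of H2SO4 = 55.862 × 0.8035 = 44.885 g.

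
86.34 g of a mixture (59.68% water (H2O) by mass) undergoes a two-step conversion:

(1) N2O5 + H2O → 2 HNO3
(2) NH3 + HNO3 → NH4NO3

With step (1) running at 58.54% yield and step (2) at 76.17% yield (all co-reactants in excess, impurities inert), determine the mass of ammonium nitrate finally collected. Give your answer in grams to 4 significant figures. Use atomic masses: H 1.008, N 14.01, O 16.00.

204.2 g

Pure H2O = 86.34 × 0.5968 = 51.528 g.
M(H2O) = 2(1.008) + 16.00 = 18.016 g/mol.
M(NH4NO3) = 2(14.01) + 4(1.008) + 3(16.00) = 80.052 g/mol.
n(H2O) = 51.528 / 18.016 = 2.8601 mol.
Step 1 (H2O:HNO3 = 1:2): theoretical n(HNO3) = 5.7202 mol; at 58.54% yield, n(HNO3) = 3.3486 mol.
Step 2 (HNO3:NH4NO3 = 1:1): theoretical n(NH4NO3) = 3.3486 mol, so theoretical mass = 3.3486 × 80.052 = 268.06 g.
At 76.17% yield, actual mass of NH4NO3 = 268.06 × 0.7617 = 204.18 g.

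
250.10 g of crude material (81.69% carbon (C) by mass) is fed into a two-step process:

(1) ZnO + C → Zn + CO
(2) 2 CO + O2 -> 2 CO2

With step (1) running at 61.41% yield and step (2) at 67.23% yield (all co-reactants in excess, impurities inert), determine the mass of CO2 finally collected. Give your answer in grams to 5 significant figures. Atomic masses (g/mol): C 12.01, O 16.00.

309.10 g

Pure C = 250.10 × 0.8169 = 204.307 g.
M(C) = 12.01 g/mol.
M(CO2) = 12.01 + 2(16.00) = 44.01 g/mol.
n(C) = 204.307 / 12.01 = 17.0114 mol.
Step 1 (C:CO = 1:1): theoretical n(CO) = 17.0114 mol; at 61.41% yield, n(CO) = 10.4467 mol.
Step 2 (CO:CO2 = 2:2): theoretical n(CO2) = 10.4467 mol, so theoretical mass = 10.4467 × 44.01 = 459.759 g.
At 67.23% yield, actual mass of CO2 = 459.759 × 0.6723 = 309.096 g.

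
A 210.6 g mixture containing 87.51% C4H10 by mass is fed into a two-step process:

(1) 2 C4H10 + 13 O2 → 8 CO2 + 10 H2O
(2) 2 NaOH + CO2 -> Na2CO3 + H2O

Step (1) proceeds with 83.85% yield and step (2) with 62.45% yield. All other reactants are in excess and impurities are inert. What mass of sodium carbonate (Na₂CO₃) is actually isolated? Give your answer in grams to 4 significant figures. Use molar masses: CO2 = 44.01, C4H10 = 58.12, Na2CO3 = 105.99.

704.0 g

Pure C4H10 = 210.6 × 0.8751 = 184.30 g.
n(C4H10) = 184.30 / 58.12 = 3.1710 mol.
Step 1 (C4H10:CO2 = 2:8): theoretical n(CO2) = 12.684 mol; at 83.85% yield, n(CO2) = 10.635 mol.
Step 2 (CO2:Na2CO3 = 1:1): theoretical n(Na2CO3) = 10.635 mol, so theoretical mass = 10.635 × 105.99 = 1127.2 g.
At 62.45% yield, actual mass of Na2CO3 = 1127.2 × 0.6245 = 703.96 g.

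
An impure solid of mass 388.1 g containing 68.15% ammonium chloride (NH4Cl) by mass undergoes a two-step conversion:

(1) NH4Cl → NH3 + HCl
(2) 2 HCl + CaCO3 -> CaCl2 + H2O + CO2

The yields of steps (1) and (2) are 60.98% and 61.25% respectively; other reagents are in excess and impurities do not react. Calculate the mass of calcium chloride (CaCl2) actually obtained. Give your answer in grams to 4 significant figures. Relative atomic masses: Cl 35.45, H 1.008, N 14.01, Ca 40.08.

102.5 g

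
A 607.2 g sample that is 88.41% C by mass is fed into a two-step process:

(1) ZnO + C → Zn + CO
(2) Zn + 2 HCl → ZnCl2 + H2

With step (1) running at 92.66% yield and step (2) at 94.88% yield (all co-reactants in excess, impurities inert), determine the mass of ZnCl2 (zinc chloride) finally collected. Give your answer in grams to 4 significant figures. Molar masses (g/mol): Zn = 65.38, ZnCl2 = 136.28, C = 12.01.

5355 g

Pure C = 607.2 × 0.8841 = 536.83 g.
n(C) = 536.83 / 12.01 = 44.698 mol.
Step 1 (C:Zn = 1:1): theoretical n(Zn) = 44.698 mol; at 92.66% yield, n(Zn) = 41.417 mol.
Step 2 (Zn:ZnCl2 = 1:1): theoretical n(ZnCl2) = 41.417 mol, so theoretical mass = 41.417 × 136.28 = 5644.4 g.
At 94.88% yield, actual mass of ZnCl2 = 5644.4 × 0.9488 = 5355.4 g.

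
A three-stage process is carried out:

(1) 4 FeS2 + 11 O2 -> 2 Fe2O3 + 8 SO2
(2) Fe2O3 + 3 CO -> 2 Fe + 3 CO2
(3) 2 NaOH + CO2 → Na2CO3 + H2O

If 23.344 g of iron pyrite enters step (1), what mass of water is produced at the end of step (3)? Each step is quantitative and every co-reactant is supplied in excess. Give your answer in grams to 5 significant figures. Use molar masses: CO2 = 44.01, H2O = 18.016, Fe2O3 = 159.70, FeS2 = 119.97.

5.2584 g

n(FeS2) = 23.344 / 119.97 = 0.194582 mol.
Reaction (1): FeS2→Fe2O3 ratio 4:2 ⇒ n(Fe2O3) = 0.0972910 mol.
Reaction (2): Fe2O3→CO2 ratio 1:3 ⇒ n(CO2) = 0.291873 mol.
Reaction (3): CO2→H2O ratio 1:1 ⇒ n(H2O) = 0.291873 mol.
Mass of H2O = 0.291873 × 18.016 = 5.25838 g.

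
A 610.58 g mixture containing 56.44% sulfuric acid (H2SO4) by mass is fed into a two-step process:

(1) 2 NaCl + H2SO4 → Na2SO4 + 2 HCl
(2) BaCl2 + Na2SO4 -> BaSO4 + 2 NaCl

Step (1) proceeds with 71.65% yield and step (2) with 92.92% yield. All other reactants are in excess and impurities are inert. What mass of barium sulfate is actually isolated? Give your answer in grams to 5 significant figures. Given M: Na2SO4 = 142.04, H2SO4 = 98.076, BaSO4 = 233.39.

545.98 g

Pure H2SO4 = 610.58 × 0.5644 = 344.611 g.
n(H2SO4) = 344.611 / 98.076 = 3.51372 mol.
Step 1 (H2SO4:Na2SO4 = 1:1): theoretical n(Na2SO4) = 3.51372 mol; at 71.65% yield, n(Na2SO4) = 2.51758 mol.
Step 2 (Na2SO4:BaSO4 = 1:1): theoretical n(BaSO4) = 2.51758 mol, so theoretical mass = 2.51758 × 233.39 = 587.578 g.
At 92.92% yield, actual mass of BaSO4 = 587.578 × 0.9292 = 545.977 g.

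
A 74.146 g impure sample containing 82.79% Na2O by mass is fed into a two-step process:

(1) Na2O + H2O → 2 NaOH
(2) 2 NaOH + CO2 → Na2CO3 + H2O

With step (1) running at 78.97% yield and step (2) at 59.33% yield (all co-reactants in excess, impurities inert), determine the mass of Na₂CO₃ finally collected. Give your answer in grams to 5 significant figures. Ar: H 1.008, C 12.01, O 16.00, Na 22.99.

49.183 g

Pure Na2O = 74.146 × 0.8279 = 61.3855 g.
M(Na2O) = 2(22.99) + 16.00 = 61.98 g/mol.
M(Na2CO3) = 2(22.99) + 12.01 + 3(16.00) = 105.99 g/mol.
n(Na2O) = 61.3855 / 61.98 = 0.990408 mol.
Step 1 (Na2O:NaOH = 1:2): theoretical n(NaOH) = 1.98082 mol; at 78.97% yield, n(NaOH) = 1.56425 mol.
Step 2 (NaOH:Na2CO3 = 2:1): theoretical n(Na2CO3) = 0.782125 mol, so theoretical mass = 0.782125 × 105.99 = 82.8974 g.
At 59.33% yield, actual mass of Na2CO3 = 82.8974 × 0.5933 = 49.1830 g.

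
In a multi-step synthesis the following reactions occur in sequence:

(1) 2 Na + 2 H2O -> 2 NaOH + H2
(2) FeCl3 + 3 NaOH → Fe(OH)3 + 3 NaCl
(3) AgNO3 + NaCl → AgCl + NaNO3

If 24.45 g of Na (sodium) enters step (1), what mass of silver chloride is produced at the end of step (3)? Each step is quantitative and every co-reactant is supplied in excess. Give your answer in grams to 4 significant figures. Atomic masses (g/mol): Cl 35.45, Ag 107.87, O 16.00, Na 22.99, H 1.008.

M(Na) = 22.99 g/mol.
M(AgCl) = 107.87 + 35.45 = 143.32 g/mol.
n(Na) = 24.45 / 22.99 = 1.0635 mol.
Reaction (1): Na→NaOH ratio 2:2 ⇒ n(NaOH) = 1.0635 mol.
Reaction (2): NaOH→NaCl ratio 3:3 ⇒ n(NaCl) = 1.0635 mol.
Reaction (3): NaCl→AgCl ratio 1:1 ⇒ n(AgCl) = 1.0635 mol.
Mass of AgCl = 1.0635 × 143.32 = 152.42 g.

152.4 g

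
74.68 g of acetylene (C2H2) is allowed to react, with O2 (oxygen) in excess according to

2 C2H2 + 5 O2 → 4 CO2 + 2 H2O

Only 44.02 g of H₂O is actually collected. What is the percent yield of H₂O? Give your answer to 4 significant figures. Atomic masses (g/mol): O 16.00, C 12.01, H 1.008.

85.18 %

M(C2H2) = 2(12.01) + 2(1.008) = 26.036 g/mol.
M(H2O) = 2(1.008) + 16.00 = 18.016 g/mol.
n(C2H2) = 74.680 g / 26.036 g/mol = 2.8683 mol.
From the equation the C2H2:H2O mole ratio is 2:2, so n(H2O) = 2.8683 × 2/2 = 2.8683 mol.
Mass of H2O = 2.8683 mol × 18.016 g/mol = 51.676 g.
This is the theoretical yield. Percent yield = 44.02 g / 51.676 g × 100% = 85.185%.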